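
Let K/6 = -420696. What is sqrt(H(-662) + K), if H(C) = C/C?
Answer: 5*I*sqrt(100967) ≈ 1588.8*I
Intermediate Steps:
H(C) = 1
K = -2524176 (K = 6*(-420696) = -2524176)
sqrt(H(-662) + K) = sqrt(1 - 2524176) = sqrt(-2524175) = 5*I*sqrt(100967)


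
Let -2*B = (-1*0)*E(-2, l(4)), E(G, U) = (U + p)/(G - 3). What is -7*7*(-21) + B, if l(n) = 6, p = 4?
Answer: 1029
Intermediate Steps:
E(G, U) = (4 + U)/(-3 + G) (E(G, U) = (U + 4)/(G - 3) = (4 + U)/(-3 + G))
B = 0 (B = -(-1*0)*(4 + 6)/(-3 - 2)/2 = -0*10/(-5) = -0*(-1/5*10) = -0*(-2) = -1/2*0 = 0)
-7*7*(-21) + B = -7*7*(-21) + 0 = -49*(-21) + 0 = 1029 + 0 = 1029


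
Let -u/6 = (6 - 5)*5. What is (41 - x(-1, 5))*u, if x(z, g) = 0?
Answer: -1230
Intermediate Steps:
u = -30 (u = -6*(6 - 5)*5 = -6*5 = -30)
(41 - x(-1, 5))*u = (41 - 1*0)*(-30) = (41 + 0)*(-30) = 41*(-30) = -1230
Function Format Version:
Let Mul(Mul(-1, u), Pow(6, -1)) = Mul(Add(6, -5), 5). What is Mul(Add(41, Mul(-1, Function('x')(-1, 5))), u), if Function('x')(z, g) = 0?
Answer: -1230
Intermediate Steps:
u = -30 (u = Mul(-6, Mul(Add(6, -5), 5)) = Mul(-6, Mul(1, 5)) = Mul(-6, 5) = -30)
Mul(Add(41, Mul(-1, Function('x')(-1, 5))), u) = Mul(Add(41, Mul(-1, 0)), -30) = Mul(Add(41, 0), -30) = Mul(41, -30) = -1230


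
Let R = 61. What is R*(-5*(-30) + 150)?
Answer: 18300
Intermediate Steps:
R*(-5*(-30) + 150) = 61*(-5*(-30) + 150) = 61*(150 + 150) = 61*300 = 18300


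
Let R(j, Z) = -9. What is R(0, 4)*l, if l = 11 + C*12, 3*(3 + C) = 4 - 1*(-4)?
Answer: -63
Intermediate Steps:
C = -⅓ (C = -3 + (4 - 1*(-4))/3 = -3 + (4 + 4)/3 = -3 + (⅓)*8 = -3 + 8/3 = -⅓ ≈ -0.33333)
l = 7 (l = 11 - ⅓*12 = 11 - 4 = 7)
R(0, 4)*l = -9*7 = -63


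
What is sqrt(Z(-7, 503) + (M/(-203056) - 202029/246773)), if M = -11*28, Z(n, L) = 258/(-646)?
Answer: I*sqrt(2073905359943077697977)/41288577722 ≈ 1.103*I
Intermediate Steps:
Z(n, L) = -129/323 (Z(n, L) = 258*(-1/646) = -129/323)
M = -308
sqrt(Z(-7, 503) + (M/(-203056) - 202029/246773)) = sqrt(-129/323 + (-308/(-203056) - 202029/246773)) = sqrt(-129/323 + (-308*(-1/203056) - 202029*1/246773)) = sqrt(-129/323 + (11/7252 - 202029/246773)) = sqrt(-129/323 - 1462399805/1789597796) = sqrt(-703213252699/578040088108) = I*sqrt(2073905359943077697977)/41288577722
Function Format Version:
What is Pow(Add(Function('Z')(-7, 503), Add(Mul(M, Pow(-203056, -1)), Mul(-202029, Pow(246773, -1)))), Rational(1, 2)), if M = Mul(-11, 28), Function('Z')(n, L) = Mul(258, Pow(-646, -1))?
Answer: Mul(Rational(1, 41288577722), I, Pow(2073905359943077697977, Rational(1, 2))) ≈ Mul(1.1030, I)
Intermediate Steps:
Function('Z')(n, L) = Rational(-129, 323) (Function('Z')(n, L) = Mul(258, Rational(-1, 646)) = Rational(-129, 323))
M = -308
Pow(Add(Function('Z')(-7, 503), Add(Mul(M, Pow(-203056, -1)), Mul(-202029, Pow(246773, -1)))), Rational(1, 2)) = Pow(Add(Rational(-129, 323), Add(Mul(-308, Pow(-203056, -1)), Mul(-202029, Pow(246773, -1)))), Rational(1, 2)) = Pow(Add(Rational(-129, 323), Add(Mul(-308, Rational(-1, 203056)), Mul(-202029, Rational(1, 246773)))), Rational(1, 2)) = Pow(Add(Rational(-129, 323), Add(Rational(11, 7252), Rational(-202029, 246773))), Rational(1, 2)) = Pow(Add(Rational(-129, 323), Rational(-1462399805, 1789597796)), Rational(1, 2)) = Pow(Rational(-703213252699, 578040088108), Rational(1, 2)) = Mul(Rational(1, 41288577722), I, Pow(2073905359943077697977, Rational(1, 2)))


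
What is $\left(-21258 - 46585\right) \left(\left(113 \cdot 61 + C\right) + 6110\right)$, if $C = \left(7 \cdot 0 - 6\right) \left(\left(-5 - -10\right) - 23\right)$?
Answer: $-889489573$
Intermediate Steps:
$C = 108$ ($C = \left(0 - 6\right) \left(\left(-5 + 10\right) - 23\right) = - 6 \left(5 - 23\right) = \left(-6\right) \left(-18\right) = 108$)
$\left(-21258 - 46585\right) \left(\left(113 \cdot 61 + C\right) + 6110\right) = \left(-21258 - 46585\right) \left(\left(113 \cdot 61 + 108\right) + 6110\right) = - 67843 \left(\left(6893 + 108\right) + 6110\right) = - 67843 \left(7001 + 6110\right) = \left(-67843\right) 13111 = -889489573$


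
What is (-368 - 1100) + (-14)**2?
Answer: -1272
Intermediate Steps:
(-368 - 1100) + (-14)**2 = -1468 + 196 = -1272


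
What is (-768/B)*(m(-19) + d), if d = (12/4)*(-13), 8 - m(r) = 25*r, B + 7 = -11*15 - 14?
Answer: 56832/31 ≈ 1833.3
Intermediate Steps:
B = -186 (B = -7 + (-11*15 - 14) = -7 + (-165 - 14) = -7 - 179 = -186)
m(r) = 8 - 25*r
d = -39 (d = (12*(¼))*(-13) = 3*(-13) = -39)
(-768/B)*(m(-19) + d) = (-768/(-186))*((8 - 25*(-19)) - 39) = (-768*(-1/186))*((8 + 475) - 39) = 128*(483 - 39)/31 = (128/31)*444 = 56832/31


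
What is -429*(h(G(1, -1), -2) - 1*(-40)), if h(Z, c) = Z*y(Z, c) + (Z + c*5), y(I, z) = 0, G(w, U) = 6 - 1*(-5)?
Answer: -17589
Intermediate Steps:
G(w, U) = 11 (G(w, U) = 6 + 5 = 11)
h(Z, c) = Z + 5*c (h(Z, c) = Z*0 + (Z + c*5) = 0 + (Z + 5*c) = Z + 5*c)
-429*(h(G(1, -1), -2) - 1*(-40)) = -429*((11 + 5*(-2)) - 1*(-40)) = -429*((11 - 10) + 40) = -429*(1 + 40) = -429*41 = -17589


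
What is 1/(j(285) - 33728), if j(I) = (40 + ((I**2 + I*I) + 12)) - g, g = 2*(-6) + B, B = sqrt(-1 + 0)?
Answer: 128786/16585833797 + I/16585833797 ≈ 7.7648e-6 + 6.0292e-11*I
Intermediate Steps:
B = I (B = sqrt(-1) = I ≈ 1.0*I)
g = -12 + I (g = 2*(-6) + I = -12 + I ≈ -12.0 + 1.0*I)
j(I) = 64 - I + 2*I**2 (j(I) = (40 + ((I**2 + I*I) + 12)) - (-12 + I) = (40 + ((I**2 + I**2) + 12)) + (12 - I) = (40 + (2*I**2 + 12)) + (12 - I) = (40 + (12 + 2*I**2)) + (12 - I) = (52 + 2*I**2) + (12 - I) = 64 - I + 2*I**2)
1/(j(285) - 33728) = 1/((64 - I + 2*285**2) - 33728) = 1/((64 - I + 2*81225) - 33728) = 1/((64 - I + 162450) - 33728) = 1/((162514 - I) - 33728) = 1/(128786 - I) = (128786 + I)/16585833797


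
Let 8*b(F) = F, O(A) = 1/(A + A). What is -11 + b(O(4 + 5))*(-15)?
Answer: -533/48 ≈ -11.104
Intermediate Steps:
O(A) = 1/(2*A)
b(F) = F/8
-11 + b(O(4 + 5))*(-15) = -11 + ((1/(2*(4 + 5)))/8)*(-15) = -11 + (((1/2)/9)/8)*(-15) = -11 + (((1/2)*(1/9))/8)*(-15) = -11 + ((1/8)*(1/18))*(-15) = -11 + (1/144)*(-15) = -11 - 5/48 = -533/48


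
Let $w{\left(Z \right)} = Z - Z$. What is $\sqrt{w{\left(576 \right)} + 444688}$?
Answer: $4 \sqrt{27793} \approx 666.85$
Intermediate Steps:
$w{\left(Z \right)} = 0$
$\sqrt{w{\left(576 \right)} + 444688} = \sqrt{0 + 444688} = \sqrt{444688} = 4 \sqrt{27793}$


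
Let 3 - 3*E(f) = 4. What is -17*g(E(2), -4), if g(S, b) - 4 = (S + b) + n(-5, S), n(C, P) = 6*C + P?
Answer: 1564/3 ≈ 521.33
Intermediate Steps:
E(f) = -1/3 (E(f) = 1 - 1/3*4 = 1 - 4/3 = -1/3)
n(C, P) = P + 6*C
g(S, b) = -26 + b + 2*S (g(S, b) = 4 + ((S + b) + (S + 6*(-5))) = 4 + ((S + b) + (S - 30)) = 4 + ((S + b) + (-30 + S)) = 4 + (-30 + b + 2*S) = -26 + b + 2*S)
-17*g(E(2), -4) = -17*(-26 - 4 + 2*(-1/3)) = -17*(-26 - 4 - 2/3) = -17*(-92/3) = 1564/3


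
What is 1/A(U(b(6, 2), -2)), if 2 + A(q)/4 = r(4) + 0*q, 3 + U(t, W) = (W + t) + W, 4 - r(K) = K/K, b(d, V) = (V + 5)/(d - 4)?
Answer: ¼ ≈ 0.25000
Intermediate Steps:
b(d, V) = (5 + V)/(-4 + d)
r(K) = 3 (r(K) = 4 - K/K = 4 - 1*1 = 4 - 1 = 3)
U(t, W) = -3 + t + 2*W (U(t, W) = -3 + ((W + t) + W) = -3 + (t + 2*W) = -3 + t + 2*W)
A(q) = 4 (A(q) = -8 + 4*(3 + 0*q) = -8 + 4*(3 + 0) = -8 + 4*3 = -8 + 12 = 4)
1/A(U(b(6, 2), -2)) = 1/4 = ¼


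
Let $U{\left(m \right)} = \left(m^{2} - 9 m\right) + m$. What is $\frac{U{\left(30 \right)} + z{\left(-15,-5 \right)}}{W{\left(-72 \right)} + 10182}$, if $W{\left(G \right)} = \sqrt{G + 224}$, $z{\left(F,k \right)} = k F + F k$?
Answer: $\frac{2061855}{25918243} - \frac{405 \sqrt{38}}{25918243} \approx 0.079456$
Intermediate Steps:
$z{\left(F,k \right)} = 2 F k$ ($z{\left(F,k \right)} = F k + F k = 2 F k$)
$W{\left(G \right)} = \sqrt{224 + G}$
$U{\left(m \right)} = m^{2} - 8 m$
$\frac{U{\left(30 \right)} + z{\left(-15,-5 \right)}}{W{\left(-72 \right)} + 10182} = \frac{30 \left(-8 + 30\right) + 2 \left(-15\right) \left(-5\right)}{\sqrt{224 - 72} + 10182} = \frac{30 \cdot 22 + 150}{\sqrt{152} + 10182} = \frac{660 + 150}{2 \sqrt{38} + 10182} = \frac{810}{10182 + 2 \sqrt{38}}$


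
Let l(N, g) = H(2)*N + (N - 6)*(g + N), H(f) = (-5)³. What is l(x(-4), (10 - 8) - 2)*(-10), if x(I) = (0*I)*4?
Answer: 0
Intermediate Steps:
x(I) = 0 (x(I) = 0*4 = 0)
H(f) = -125
l(N, g) = -125*N + (-6 + N)*(N + g) (l(N, g) = -125*N + (N - 6)*(g + N) = -125*N + (-6 + N)*(N + g))
l(x(-4), (10 - 8) - 2)*(-10) = (0² - 131*0 - 6*((10 - 8) - 2) + 0*((10 - 8) - 2))*(-10) = (0 + 0 - 6*(2 - 2) + 0*(2 - 2))*(-10) = (0 + 0 - 6*0 + 0*0)*(-10) = (0 + 0 + 0 + 0)*(-10) = 0*(-10) = 0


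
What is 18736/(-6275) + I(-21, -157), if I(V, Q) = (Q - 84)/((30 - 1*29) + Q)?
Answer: -1410541/978900 ≈ -1.4409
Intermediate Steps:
I(V, Q) = (-84 + Q)/(1 + Q) (I(V, Q) = (-84 + Q)/((30 - 29) + Q) = (-84 + Q)/(1 + Q))
18736/(-6275) + I(-21, -157) = 18736/(-6275) + (-84 - 157)/(1 - 157) = 18736*(-1/6275) - 241/(-156) = -18736/6275 - 1/156*(-241) = -18736/6275 + 241/156 = -1410541/978900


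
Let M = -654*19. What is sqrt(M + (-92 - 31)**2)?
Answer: sqrt(2703) ≈ 51.990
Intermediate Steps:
M = -12426
sqrt(M + (-92 - 31)**2) = sqrt(-12426 + (-92 - 31)**2) = sqrt(-12426 + (-123)**2) = sqrt(-12426 + 15129) = sqrt(2703)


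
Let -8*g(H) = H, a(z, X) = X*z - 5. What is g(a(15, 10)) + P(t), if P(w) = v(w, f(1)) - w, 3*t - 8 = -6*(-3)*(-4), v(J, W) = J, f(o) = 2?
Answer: -145/8 ≈ -18.125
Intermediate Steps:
a(z, X) = -5 + X*z
g(H) = -H/8
t = -64/3 (t = 8/3 + (-6*(-3)*(-4))/3 = 8/3 + (18*(-4))/3 = 8/3 + (⅓)*(-72) = 8/3 - 24 = -64/3 ≈ -21.333)
P(w) = 0 (P(w) = w - w = 0)
g(a(15, 10)) + P(t) = -(-5 + 10*15)/8 + 0 = -(-5 + 150)/8 + 0 = -⅛*145 + 0 = -145/8 + 0 = -145/8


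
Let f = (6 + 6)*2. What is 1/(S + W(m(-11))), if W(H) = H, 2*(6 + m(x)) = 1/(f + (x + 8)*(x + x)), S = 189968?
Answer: 180/34193161 ≈ 5.2642e-6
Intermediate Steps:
f = 24 (f = 12*2 = 24)
m(x) = -6 + 1/(2*(24 + 2*x*(8 + x))) (m(x) = -6 + 1/(2*(24 + (x + 8)*(x + x))) = -6 + 1/(2*(24 + (8 + x)*(2*x))) = -6 + 1/(2*(24 + 2*x*(8 + x))))
1/(S + W(m(-11))) = 1/(189968 + (-287 - 192*(-11) - 24*(-11)²)/(4*(12 + (-11)² + 8*(-11)))) = 1/(189968 + (-287 + 2112 - 24*121)/(4*(12 + 121 - 88))) = 1/(189968 + (¼)*(-287 + 2112 - 2904)/45) = 1/(189968 + (¼)*(1/45)*(-1079)) = 1/(189968 - 1079/180) = 1/(34193161/180) = 180/34193161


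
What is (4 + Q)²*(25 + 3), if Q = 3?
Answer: 1372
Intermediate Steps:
(4 + Q)²*(25 + 3) = (4 + 3)²*(25 + 3) = 7²*28 = 49*28 = 1372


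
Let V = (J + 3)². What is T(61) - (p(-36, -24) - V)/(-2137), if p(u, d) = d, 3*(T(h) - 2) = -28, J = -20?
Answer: -47953/6411 ≈ -7.4798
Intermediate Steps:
T(h) = -22/3 (T(h) = 2 + (⅓)*(-28) = 2 - 28/3 = -22/3)
V = 289 (V = (-20 + 3)² = (-17)² = 289)
T(61) - (p(-36, -24) - V)/(-2137) = -22/3 - (-24 - 1*289)/(-2137) = -22/3 - (-24 - 289)*(-1)/2137 = -22/3 - (-313)*(-1)/2137 = -22/3 - 1*313/2137 = -22/3 - 313/2137 = -47953/6411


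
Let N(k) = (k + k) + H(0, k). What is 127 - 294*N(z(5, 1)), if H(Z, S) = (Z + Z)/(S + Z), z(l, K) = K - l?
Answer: 2479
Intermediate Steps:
H(Z, S) = 2*Z/(S + Z) (H(Z, S) = (2*Z)/(S + Z) = 2*Z/(S + Z))
N(k) = 2*k (N(k) = (k + k) + 2*0/(k + 0) = 2*k + 2*0/k = 2*k + 0 = 2*k)
127 - 294*N(z(5, 1)) = 127 - 588*(1 - 1*5) = 127 - 588*(1 - 5) = 127 - 588*(-4) = 127 - 294*(-8) = 127 + 2352 = 2479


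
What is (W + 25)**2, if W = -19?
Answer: 36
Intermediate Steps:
(W + 25)**2 = (-19 + 25)**2 = 6**2 = 36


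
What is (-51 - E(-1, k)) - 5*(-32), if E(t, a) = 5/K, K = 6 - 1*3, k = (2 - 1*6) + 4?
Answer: 322/3 ≈ 107.33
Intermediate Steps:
k = 0 (k = (2 - 6) + 4 = -4 + 4 = 0)
K = 3 (K = 6 - 3 = 3)
E(t, a) = 5/3
(-51 - E(-1, k)) - 5*(-32) = (-51 - 1*5/3) - 5*(-32) = (-51 - 5/3) + 160 = -158/3 + 160 = 322/3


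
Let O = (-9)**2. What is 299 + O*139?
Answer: 11558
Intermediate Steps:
O = 81
299 + O*139 = 299 + 81*139 = 299 + 11259 = 11558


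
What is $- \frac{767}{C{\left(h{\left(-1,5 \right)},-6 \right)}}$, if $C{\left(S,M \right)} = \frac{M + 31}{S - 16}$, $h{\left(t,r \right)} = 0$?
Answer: $\frac{12272}{25} \approx 490.88$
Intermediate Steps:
$C{\left(S,M \right)} = \frac{31 + M}{-16 + S}$
$- \frac{767}{C{\left(h{\left(-1,5 \right)},-6 \right)}} = - \frac{767}{\frac{1}{-16 + 0} \left(31 - 6\right)} = - \frac{767}{\frac{1}{-16} \cdot 25} = - \frac{767}{\left(- \frac{1}{16}\right) 25} = - \frac{767}{- \frac{25}{16}} = \left(-767\right) \left(- \frac{16}{25}\right) = \frac{12272}{25}$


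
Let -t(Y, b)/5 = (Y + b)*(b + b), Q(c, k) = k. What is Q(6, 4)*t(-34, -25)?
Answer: -59000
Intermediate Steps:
t(Y, b) = -10*b*(Y + b) (t(Y, b) = -5*(Y + b)*(b + b) = -5*(Y + b)*2*b = -10*b*(Y + b))
Q(6, 4)*t(-34, -25) = 4*(-10*(-25)*(-34 - 25)) = 4*(-10*(-25)*(-59)) = 4*(-14750) = -59000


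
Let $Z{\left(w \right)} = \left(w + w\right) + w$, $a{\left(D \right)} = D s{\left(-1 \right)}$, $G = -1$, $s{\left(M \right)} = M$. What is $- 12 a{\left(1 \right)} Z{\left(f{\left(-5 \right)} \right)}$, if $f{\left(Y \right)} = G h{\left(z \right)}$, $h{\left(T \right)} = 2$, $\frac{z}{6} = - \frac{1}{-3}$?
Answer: $-72$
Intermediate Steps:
$z = 2$ ($z = 6 \left(- \frac{1}{-3}\right) = 6 \left(\left(-1\right) \left(- \frac{1}{3}\right)\right) = 6 \cdot \frac{1}{3} = 2$)
$a{\left(D \right)} = - D$ ($a{\left(D \right)} = D \left(-1\right) = - D$)
$f{\left(Y \right)} = -2$ ($f{\left(Y \right)} = \left(-1\right) 2 = -2$)
$Z{\left(w \right)} = 3 w$ ($Z{\left(w \right)} = 2 w + w = 3 w$)
$- 12 a{\left(1 \right)} Z{\left(f{\left(-5 \right)} \right)} = - 12 \left(\left(-1\right) 1\right) 3 \left(-2\right) = \left(-12\right) \left(-1\right) \left(-6\right) = 12 \left(-6\right) = -72$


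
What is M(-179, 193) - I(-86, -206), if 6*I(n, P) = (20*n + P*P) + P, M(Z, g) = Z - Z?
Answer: -20255/3 ≈ -6751.7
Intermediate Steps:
M(Z, g) = 0
I(n, P) = P/6 + P²/6 + 10*n/3 (I(n, P) = ((20*n + P*P) + P)/6 = ((20*n + P²) + P)/6 = ((P² + 20*n) + P)/6 = (P + P² + 20*n)/6 = P/6 + P²/6 + 10*n/3)
M(-179, 193) - I(-86, -206) = 0 - ((⅙)*(-206) + (⅙)*(-206)² + (10/3)*(-86)) = 0 - (-103/3 + (⅙)*42436 - 860/3) = 0 - (-103/3 + 21218/3 - 860/3) = 0 - 1*20255/3 = 0 - 20255/3 = -20255/3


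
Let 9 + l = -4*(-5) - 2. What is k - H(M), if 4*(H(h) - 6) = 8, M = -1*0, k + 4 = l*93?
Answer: 825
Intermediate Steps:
l = 9 (l = -9 + (-4*(-5) - 2) = -9 + (20 - 2) = -9 + 18 = 9)
k = 833 (k = -4 + 9*93 = -4 + 837 = 833)
M = 0
H(h) = 8 (H(h) = 6 + (¼)*8 = 6 + 2 = 8)
k - H(M) = 833 - 1*8 = 833 - 8 = 825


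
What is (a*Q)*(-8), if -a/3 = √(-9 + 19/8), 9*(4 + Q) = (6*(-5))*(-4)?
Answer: 56*I*√106 ≈ 576.56*I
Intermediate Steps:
Q = 28/3 (Q = -4 + ((6*(-5))*(-4))/9 = -4 + (-30*(-4))/9 = -4 + (⅑)*120 = -4 + 40/3 = 28/3 ≈ 9.3333)
a = -3*I*√106/4 (a = -3*√(-9 + 19/8) = -3*I*√106/4 ≈ -7.7217*I)
(a*Q)*(-8) = (-3*I*√106/4*(28/3))*(-8) = -7*I*√106*(-8) = 56*I*√106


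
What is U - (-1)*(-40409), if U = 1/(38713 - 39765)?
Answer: -42510269/1052 ≈ -40409.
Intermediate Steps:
U = -1/1052 (U = 1/(-1052) = -1/1052 ≈ -0.00095057)
U - (-1)*(-40409) = -1/1052 - (-1)*(-40409) = -1/1052 - 1*40409 = -1/1052 - 40409 = -42510269/1052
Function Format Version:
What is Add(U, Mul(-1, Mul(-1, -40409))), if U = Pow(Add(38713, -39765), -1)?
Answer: Rational(-42510269, 1052) ≈ -40409.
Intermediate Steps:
U = Rational(-1, 1052) (U = Pow(-1052, -1) = Rational(-1, 1052) ≈ -0.00095057)
Add(U, Mul(-1, Mul(-1, -40409))) = Add(Rational(-1, 1052), Mul(-1, Mul(-1, -40409))) = Add(Rational(-1, 1052), Mul(-1, 40409)) = Add(Rational(-1, 1052), -40409) = Rational(-42510269, 1052)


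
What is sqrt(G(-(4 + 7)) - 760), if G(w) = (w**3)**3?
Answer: I*sqrt(2357948451) ≈ 48559.0*I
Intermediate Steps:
G(w) = w**9
sqrt(G(-(4 + 7)) - 760) = sqrt((-(4 + 7))**9 - 760) = sqrt((-1*11)**9 - 760) = sqrt((-11)**9 - 760) = sqrt(-2357947691 - 760) = sqrt(-2357948451) = I*sqrt(2357948451)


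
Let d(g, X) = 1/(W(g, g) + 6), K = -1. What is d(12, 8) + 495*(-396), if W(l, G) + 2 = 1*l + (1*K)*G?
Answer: -784079/4 ≈ -1.9602e+5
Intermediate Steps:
W(l, G) = -2 + l - G (W(l, G) = -2 + (1*l + (1*(-1))*G) = -2 + (l - G) = -2 + l - G)
d(g, X) = 1/4 (d(g, X) = 1/((-2 + g - g) + 6) = 1/(-2 + 6) = 1/4)
d(12, 8) + 495*(-396) = 1/4 + 495*(-396) = 1/4 - 196020 = -784079/4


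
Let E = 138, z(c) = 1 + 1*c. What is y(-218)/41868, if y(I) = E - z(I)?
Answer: 355/41868 ≈ 0.0084790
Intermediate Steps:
z(c) = 1 + c
y(I) = 137 - I (y(I) = 138 - (1 + I) = 138 + (-1 - I) = 137 - I)
y(-218)/41868 = (137 - 1*(-218))/41868 = (137 + 218)*(1/41868) = 355*(1/41868) = 355/41868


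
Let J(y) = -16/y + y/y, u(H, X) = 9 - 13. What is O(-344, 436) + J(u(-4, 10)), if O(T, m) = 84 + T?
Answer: -255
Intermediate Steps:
u(H, X) = -4
J(y) = 1 - 16/y (J(y) = -16/y + 1 = 1 - 16/y)
O(-344, 436) + J(u(-4, 10)) = (84 - 344) + (-16 - 4)/(-4) = -260 - ¼*(-20) = -260 + 5 = -255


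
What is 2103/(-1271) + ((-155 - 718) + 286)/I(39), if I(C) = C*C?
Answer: -3944740/1933191 ≈ -2.0405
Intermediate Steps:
I(C) = C**2
2103/(-1271) + ((-155 - 718) + 286)/I(39) = 2103/(-1271) + ((-155 - 718) + 286)/(39**2) = 2103*(-1/1271) + (-873 + 286)/1521 = -2103/1271 - 587*1/1521 = -2103/1271 - 587/1521 = -3944740/1933191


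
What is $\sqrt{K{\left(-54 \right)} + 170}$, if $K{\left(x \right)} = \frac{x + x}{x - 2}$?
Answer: $\frac{\sqrt{33698}}{14} \approx 13.112$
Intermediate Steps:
$K{\left(x \right)} = \frac{2 x}{-2 + x}$
$\sqrt{K{\left(-54 \right)} + 170} = \sqrt{2 \left(-54\right) \frac{1}{-2 - 54} + 170} = \sqrt{2 \left(-54\right) \frac{1}{-56} + 170} = \sqrt{2 \left(-54\right) \left(- \frac{1}{56}\right) + 170} = \sqrt{\frac{27}{14} + 170} = \sqrt{\frac{2407}{14}} = \frac{\sqrt{33698}}{14}$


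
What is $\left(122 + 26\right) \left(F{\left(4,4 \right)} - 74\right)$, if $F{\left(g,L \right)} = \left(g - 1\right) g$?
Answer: $-9176$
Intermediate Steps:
$F{\left(g,L \right)} = g \left(-1 + g\right)$ ($F{\left(g,L \right)} = \left(-1 + g\right) g = g \left(-1 + g\right)$)
$\left(122 + 26\right) \left(F{\left(4,4 \right)} - 74\right) = \left(122 + 26\right) \left(4 \left(-1 + 4\right) - 74\right) = 148 \left(4 \cdot 3 - 74\right) = 148 \left(12 - 74\right) = 148 \left(-62\right) = -9176$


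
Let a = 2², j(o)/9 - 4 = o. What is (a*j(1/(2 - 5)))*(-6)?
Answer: -792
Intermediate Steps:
j(o) = 36 + 9*o
a = 4
(a*j(1/(2 - 5)))*(-6) = (4*(36 + 9/(2 - 5)))*(-6) = (4*(36 + 9/(-3)))*(-6) = (4*(36 + 9*(-⅓)))*(-6) = (4*(36 - 3))*(-6) = (4*33)*(-6) = 132*(-6) = -792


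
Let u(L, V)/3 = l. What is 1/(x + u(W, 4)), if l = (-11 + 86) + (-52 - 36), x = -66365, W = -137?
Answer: -1/66404 ≈ -1.5059e-5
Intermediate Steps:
l = -13 (l = 75 - 88 = -13)
u(L, V) = -39 (u(L, V) = 3*(-13) = -39)
1/(x + u(W, 4)) = 1/(-66365 - 39) = 1/(-66404) = -1/66404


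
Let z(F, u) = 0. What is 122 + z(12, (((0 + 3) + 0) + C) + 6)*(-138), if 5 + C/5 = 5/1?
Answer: 122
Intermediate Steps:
C = 0 (C = -25 + 5*(5/1) = -25 + 5*(5*1) = -25 + 5*5 = -25 + 25 = 0)
122 + z(12, (((0 + 3) + 0) + C) + 6)*(-138) = 122 + 0*(-138) = 122 + 0 = 122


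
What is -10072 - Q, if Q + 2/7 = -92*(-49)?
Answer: -102058/7 ≈ -14580.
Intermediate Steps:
Q = 31554/7 (Q = -2/7 - 92*(-49) = -2/7 + 4508 = 31554/7 ≈ 4507.7)
-10072 - Q = -10072 - 1*31554/7 = -10072 - 31554/7 = -102058/7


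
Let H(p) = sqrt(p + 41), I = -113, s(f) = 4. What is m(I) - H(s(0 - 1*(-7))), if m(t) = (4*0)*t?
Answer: -3*sqrt(5) ≈ -6.7082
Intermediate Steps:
H(p) = sqrt(41 + p)
m(t) = 0 (m(t) = 0*t = 0)
m(I) - H(s(0 - 1*(-7))) = 0 - sqrt(41 + 4) = 0 - sqrt(45) = 0 - 3*sqrt(5) = -3*sqrt(5)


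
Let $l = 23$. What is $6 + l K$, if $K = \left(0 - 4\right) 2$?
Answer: $-178$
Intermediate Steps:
$K = -8$ ($K = \left(-4\right) 2 = -8$)
$6 + l K = 6 + 23 \left(-8\right) = 6 - 184 = -178$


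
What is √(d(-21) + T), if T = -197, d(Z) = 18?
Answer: I*√179 ≈ 13.379*I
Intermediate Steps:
√(d(-21) + T) = √(18 - 197) = √(-179) = I*√179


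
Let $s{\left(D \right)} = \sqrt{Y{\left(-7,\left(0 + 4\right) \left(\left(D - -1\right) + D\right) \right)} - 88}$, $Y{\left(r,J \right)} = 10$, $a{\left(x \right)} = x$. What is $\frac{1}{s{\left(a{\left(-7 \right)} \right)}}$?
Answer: $- \frac{i \sqrt{78}}{78} \approx - 0.11323 i$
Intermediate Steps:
$s{\left(D \right)} = i \sqrt{78}$ ($s{\left(D \right)} = \sqrt{10 - 88} = \sqrt{-78} = i \sqrt{78}$)
$\frac{1}{s{\left(a{\left(-7 \right)} \right)}} = \frac{1}{i \sqrt{78}} = - \frac{i \sqrt{78}}{78}$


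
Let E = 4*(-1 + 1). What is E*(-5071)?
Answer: 0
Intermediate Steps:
E = 0 (E = 4*0 = 0)
E*(-5071) = 0*(-5071) = 0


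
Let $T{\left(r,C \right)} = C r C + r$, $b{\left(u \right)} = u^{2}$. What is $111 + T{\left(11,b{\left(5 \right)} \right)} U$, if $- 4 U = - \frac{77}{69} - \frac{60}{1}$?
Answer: $\frac{14534449}{138} \approx 1.0532 \cdot 10^{5}$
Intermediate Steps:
$U = \frac{4217}{276}$ ($U = - \frac{- \frac{77}{69} - \frac{60}{1}}{4} = - \frac{\left(-77\right) \frac{1}{69} - 60}{4} = - \frac{- \frac{77}{69} - 60}{4} = \left(- \frac{1}{4}\right) \left(- \frac{4217}{69}\right) = \frac{4217}{276} \approx 15.279$)
$T{\left(r,C \right)} = r + r C^{2}$ ($T{\left(r,C \right)} = r C^{2} + r = r + r C^{2}$)
$111 + T{\left(11,b{\left(5 \right)} \right)} U = 111 + 11 \left(1 + \left(5^{2}\right)^{2}\right) \frac{4217}{276} = 111 + 11 \left(1 + 25^{2}\right) \frac{4217}{276} = 111 + 11 \left(1 + 625\right) \frac{4217}{276} = 111 + 11 \cdot 626 \cdot \frac{4217}{276} = 111 + 6886 \cdot \frac{4217}{276} = 111 + \frac{14519131}{138} = \frac{14534449}{138}$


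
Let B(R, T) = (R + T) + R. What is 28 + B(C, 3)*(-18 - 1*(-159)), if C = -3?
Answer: -395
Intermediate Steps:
B(R, T) = T + 2*R
28 + B(C, 3)*(-18 - 1*(-159)) = 28 + (3 + 2*(-3))*(-18 - 1*(-159)) = 28 + (3 - 6)*(-18 + 159) = 28 - 3*141 = 28 - 423 = -395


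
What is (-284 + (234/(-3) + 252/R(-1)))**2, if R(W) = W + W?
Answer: 238144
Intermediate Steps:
R(W) = 2*W
(-284 + (234/(-3) + 252/R(-1)))**2 = (-284 + (234/(-3) + 252/((2*(-1)))))**2 = (-284 + (234*(-1/3) + 252/(-2)))**2 = (-284 + (-78 + 252*(-1/2)))**2 = (-284 + (-78 - 126))**2 = (-284 - 204)**2 = (-488)**2 = 238144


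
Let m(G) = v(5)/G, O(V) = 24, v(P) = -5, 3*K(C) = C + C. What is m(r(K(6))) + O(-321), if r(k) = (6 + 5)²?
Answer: 2899/121 ≈ 23.959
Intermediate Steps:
K(C) = 2*C/3 (K(C) = (C + C)/3 = (2*C)/3 = 2*C/3)
r(k) = 121 (r(k) = 11² = 121)
m(G) = -5/G
m(r(K(6))) + O(-321) = -5/121 + 24 = 2899/121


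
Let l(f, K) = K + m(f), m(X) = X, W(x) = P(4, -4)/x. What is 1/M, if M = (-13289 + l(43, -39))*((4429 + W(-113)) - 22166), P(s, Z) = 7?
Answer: 113/26626966080 ≈ 4.2438e-9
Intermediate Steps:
W(x) = 7/x
l(f, K) = K + f
M = 26626966080/113 (M = (-13289 + (-39 + 43))*((4429 + 7/(-113)) - 22166) = (-13289 + 4)*((4429 + 7*(-1/113)) - 22166) = -13285*((4429 - 7/113) - 22166) = -13285*(500470/113 - 22166) = -13285*(-2004288/113) = 26626966080/113 ≈ 2.3564e+8)
1/M = 1/(26626966080/113) = 113/26626966080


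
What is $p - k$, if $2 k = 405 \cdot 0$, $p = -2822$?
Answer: $-2822$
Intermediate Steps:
$k = 0$ ($k = \frac{405 \cdot 0}{2} = \frac{1}{2} \cdot 0 = 0$)
$p - k = -2822 - 0 = -2822 + 0 = -2822$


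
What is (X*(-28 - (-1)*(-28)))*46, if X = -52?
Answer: 133952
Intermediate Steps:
(X*(-28 - (-1)*(-28)))*46 = -52*(-28 - (-1)*(-28))*46 = -52*(-28 - 1*28)*46 = -52*(-28 - 28)*46 = -52*(-56)*46 = 2912*46 = 133952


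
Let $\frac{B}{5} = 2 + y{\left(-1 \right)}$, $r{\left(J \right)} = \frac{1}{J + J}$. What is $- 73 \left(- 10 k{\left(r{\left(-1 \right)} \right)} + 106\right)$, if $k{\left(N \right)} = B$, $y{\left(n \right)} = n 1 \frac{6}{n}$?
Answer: $21462$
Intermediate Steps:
$y{\left(n \right)} = 6$ ($y{\left(n \right)} = n \frac{6}{n} = 6$)
$r{\left(J \right)} = \frac{1}{2 J}$
$B = 40$ ($B = 5 \left(2 + 6\right) = 5 \cdot 8 = 40$)
$k{\left(N \right)} = 40$
$- 73 \left(- 10 k{\left(r{\left(-1 \right)} \right)} + 106\right) = - 73 \left(\left(-10\right) 40 + 106\right) = - 73 \left(-400 + 106\right) = \left(-73\right) \left(-294\right) = 21462$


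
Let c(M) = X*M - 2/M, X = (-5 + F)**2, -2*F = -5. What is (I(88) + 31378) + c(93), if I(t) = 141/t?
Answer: 261567439/8184 ≈ 31961.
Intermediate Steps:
F = 5/2 (F = -1/2*(-5) = 5/2 ≈ 2.5000)
X = 25/4 (X = (-5 + 5/2)**2 = (-5/2)**2 = 25/4 ≈ 6.2500)
c(M) = -2/M + 25*M/4 (c(M) = 25*M/4 - 2/M = -2/M + 25*M/4)
(I(88) + 31378) + c(93) = (141/88 + 31378) + (-2/93 + (25/4)*93) = (141*(1/88) + 31378) + (-2*1/93 + 2325/4) = (141/88 + 31378) + (-2/93 + 2325/4) = 2761405/88 + 216217/372 = 261567439/8184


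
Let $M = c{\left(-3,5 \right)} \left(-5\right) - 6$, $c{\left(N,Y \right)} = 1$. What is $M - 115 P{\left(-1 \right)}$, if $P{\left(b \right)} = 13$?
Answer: $-1506$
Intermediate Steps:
$M = -11$ ($M = 1 \left(-5\right) - 6 = -5 - 6 = -11$)
$M - 115 P{\left(-1 \right)} = -11 - 1495 = -1506$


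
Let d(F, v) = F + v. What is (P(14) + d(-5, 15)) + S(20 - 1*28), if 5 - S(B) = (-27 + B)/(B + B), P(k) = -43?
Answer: -483/16 ≈ -30.188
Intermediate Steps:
S(B) = 5 - (-27 + B)/(2*B) (S(B) = 5 - (-27 + B)/(B + B) = 5 - (-27 + B)/(2*B))
(P(14) + d(-5, 15)) + S(20 - 1*28) = (-43 + (-5 + 15)) + 9*(3 + (20 - 1*28))/(2*(20 - 1*28)) = (-43 + 10) + 9*(3 + (20 - 28))/(2*(20 - 28)) = -33 + (9/2)*(3 - 8)/(-8) = -33 + (9/2)*(-1/8)*(-5) = -33 + 45/16 = -483/16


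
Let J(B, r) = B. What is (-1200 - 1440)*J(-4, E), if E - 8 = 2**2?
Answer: 10560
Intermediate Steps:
E = 12 (E = 8 + 2**2 = 8 + 4 = 12)
(-1200 - 1440)*J(-4, E) = (-1200 - 1440)*(-4) = -2640*(-4) = 10560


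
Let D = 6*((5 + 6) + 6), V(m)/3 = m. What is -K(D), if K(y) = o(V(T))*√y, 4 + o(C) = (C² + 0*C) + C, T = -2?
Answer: -26*√102 ≈ -262.59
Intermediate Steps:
V(m) = 3*m
o(C) = -4 + C + C² (o(C) = -4 + ((C² + 0*C) + C) = -4 + ((C² + 0) + C) = -4 + (C² + C) = -4 + (C + C²) = -4 + C + C²)
D = 102 (D = 6*(11 + 6) = 6*17 = 102)
K(y) = 26*√y (K(y) = (-4 + 3*(-2) + (3*(-2))²)*√y = (-4 - 6 + (-6)²)*√y = (-4 - 6 + 36)*√y = 26*√y)
-K(D) = -26*√102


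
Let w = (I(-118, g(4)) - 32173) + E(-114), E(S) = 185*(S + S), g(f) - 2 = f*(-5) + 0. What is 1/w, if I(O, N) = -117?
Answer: -1/74470 ≈ -1.3428e-5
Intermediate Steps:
g(f) = 2 - 5*f (g(f) = 2 + (f*(-5) + 0) = 2 + (-5*f + 0) = 2 - 5*f)
E(S) = 370*S (E(S) = 185*(2*S) = 370*S)
w = -74470 (w = (-117 - 32173) + 370*(-114) = -32290 - 42180 = -74470)
1/w = 1/(-74470) = -1/74470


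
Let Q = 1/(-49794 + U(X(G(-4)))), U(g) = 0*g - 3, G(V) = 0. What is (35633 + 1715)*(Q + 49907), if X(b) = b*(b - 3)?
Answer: 92817954655544/49797 ≈ 1.8639e+9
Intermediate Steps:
X(b) = b*(-3 + b)
U(g) = -3 (U(g) = 0 - 3 = -3)
Q = -1/49797 (Q = 1/(-49794 - 3) = 1/(-49797) = -1/49797 ≈ -2.0082e-5)
(35633 + 1715)*(Q + 49907) = (35633 + 1715)*(-1/49797 + 49907) = 37348*(2485218878/49797) = 92817954655544/49797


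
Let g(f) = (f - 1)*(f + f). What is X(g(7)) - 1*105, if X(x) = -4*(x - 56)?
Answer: -217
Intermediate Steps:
g(f) = 2*f*(-1 + f) (g(f) = (-1 + f)*(2*f) = 2*f*(-1 + f))
X(x) = 224 - 4*x (X(x) = -4*(-56 + x) = 224 - 4*x)
X(g(7)) - 1*105 = (224 - 8*7*(-1 + 7)) - 1*105 = (224 - 8*7*6) - 105 = (224 - 4*84) - 105 = (224 - 336) - 105 = -112 - 105 = -217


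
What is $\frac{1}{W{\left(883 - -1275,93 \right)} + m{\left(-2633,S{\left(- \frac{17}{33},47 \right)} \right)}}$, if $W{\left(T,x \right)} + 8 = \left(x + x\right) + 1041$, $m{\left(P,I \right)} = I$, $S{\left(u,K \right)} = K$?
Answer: $\frac{1}{1266} \approx 0.00078989$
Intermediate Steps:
$W{\left(T,x \right)} = 1033 + 2 x$ ($W{\left(T,x \right)} = -8 + \left(\left(x + x\right) + 1041\right) = -8 + \left(2 x + 1041\right) = -8 + \left(1041 + 2 x\right) = 1033 + 2 x$)
$\frac{1}{W{\left(883 - -1275,93 \right)} + m{\left(-2633,S{\left(- \frac{17}{33},47 \right)} \right)}} = \frac{1}{\left(1033 + 2 \cdot 93\right) + 47} = \frac{1}{\left(1033 + 186\right) + 47} = \frac{1}{1219 + 47} = \frac{1}{1266}$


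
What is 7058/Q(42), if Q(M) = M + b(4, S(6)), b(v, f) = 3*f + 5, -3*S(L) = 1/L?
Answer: 42348/281 ≈ 150.70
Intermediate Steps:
S(L) = -1/(3*L)
b(v, f) = 5 + 3*f
Q(M) = 29/6 + M (Q(M) = M + (5 + 3*(-⅓/6)) = M + (5 + 3*(-⅓*⅙)) = M + (5 + 3*(-1/18)) = M + (5 - ⅙) = M + 29/6 = 29/6 + M)
7058/Q(42) = 7058/(29/6 + 42) = 7058/(281/6) = 7058*(6/281) = 42348/281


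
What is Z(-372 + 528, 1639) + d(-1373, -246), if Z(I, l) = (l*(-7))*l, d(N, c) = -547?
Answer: -18804794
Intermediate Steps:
Z(I, l) = -7*l² (Z(I, l) = (-7*l)*l = -7*l²)
Z(-372 + 528, 1639) + d(-1373, -246) = -7*1639² - 547 = -7*2686321 - 547 = -18804247 - 547 = -18804794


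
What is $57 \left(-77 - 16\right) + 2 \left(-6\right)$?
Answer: $-5313$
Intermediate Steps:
$57 \left(-77 - 16\right) + 2 \left(-6\right) = 57 \left(-93\right) - 12 = -5301 - 12 = -5313$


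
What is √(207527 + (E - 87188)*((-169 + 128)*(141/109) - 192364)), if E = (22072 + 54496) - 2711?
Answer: √30478555552390/109 ≈ 50649.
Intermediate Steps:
E = 73857 (E = 76568 - 2711 = 73857)
√(207527 + (E - 87188)*((-169 + 128)*(141/109) - 192364)) = √(207527 + (73857 - 87188)*((-169 + 128)*(141/109) - 192364)) = √(207527 - 13331*(-5781/109 - 192364)) = √(207527 - 13331*(-20973457/109)) = √(207527 + 279597155267/109) = √(279619775710/109) = √30478555552390/109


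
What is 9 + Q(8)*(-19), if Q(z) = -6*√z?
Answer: 9 + 228*√2 ≈ 331.44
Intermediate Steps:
9 + Q(8)*(-19) = 9 - 12*√2*(-19) = 9 + 228*√2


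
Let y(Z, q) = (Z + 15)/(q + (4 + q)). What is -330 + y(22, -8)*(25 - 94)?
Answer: -469/4 ≈ -117.25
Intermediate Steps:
y(Z, q) = (15 + Z)/(4 + 2*q)
-330 + y(22, -8)*(25 - 94) = -330 + ((15 + 22)/(2*(2 - 8)))*(25 - 94) = -330 + ((½)*37/(-6))*(-69) = -330 + ((½)*(-⅙)*37)*(-69) = -330 - 37/12*(-69) = -330 + 851/4 = -469/4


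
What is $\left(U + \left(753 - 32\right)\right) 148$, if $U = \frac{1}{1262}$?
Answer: $\frac{67332822}{631} \approx 1.0671 \cdot 10^{5}$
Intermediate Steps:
$U = \frac{1}{1262} \approx 0.00079239$
$\left(U + \left(753 - 32\right)\right) 148 = \left(\frac{1}{1262} + \left(753 - 32\right)\right) 148 = \left(\frac{1}{1262} + 721\right) 148 = \frac{909903}{1262} \cdot 148 = \frac{67332822}{631}$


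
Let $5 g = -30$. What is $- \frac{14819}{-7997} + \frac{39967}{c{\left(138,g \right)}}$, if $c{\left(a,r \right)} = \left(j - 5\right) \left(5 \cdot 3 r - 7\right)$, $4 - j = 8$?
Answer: $\frac{332553086}{6981381} \approx 47.634$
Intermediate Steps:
$j = -4$ ($j = 4 - 8 = -4$)
$g = -6$ ($g = \frac{1}{5} \left(-30\right) = -6$)
$c{\left(a,r \right)} = 63 - 135 r$ ($c{\left(a,r \right)} = \left(-4 - 5\right) \left(5 \cdot 3 r - 7\right) = - 9 \left(15 r - 7\right) = - 9 \left(-7 + 15 r\right) = 63 - 135 r$)
$- \frac{14819}{-7997} + \frac{39967}{c{\left(138,g \right)}} = - \frac{14819}{-7997} + \frac{39967}{63 - -810} = \left(-14819\right) \left(- \frac{1}{7997}\right) + \frac{39967}{63 + 810} = \frac{14819}{7997} + \frac{39967}{873} = \frac{332553086}{6981381}$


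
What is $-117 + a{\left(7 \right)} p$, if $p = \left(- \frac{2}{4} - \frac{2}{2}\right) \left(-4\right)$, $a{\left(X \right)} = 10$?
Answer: $-57$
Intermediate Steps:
$p = 6$ ($p = \left(\left(-2\right) \frac{1}{4} - 1\right) \left(-4\right) = \left(- \frac{1}{2} - 1\right) \left(-4\right) = \left(- \frac{3}{2}\right) \left(-4\right) = 6$)
$-117 + a{\left(7 \right)} p = -117 + 10 \cdot 6 = -117 + 60 = -57$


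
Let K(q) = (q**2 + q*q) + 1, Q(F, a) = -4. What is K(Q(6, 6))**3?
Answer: 35937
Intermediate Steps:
K(q) = 1 + 2*q**2 (K(q) = (q**2 + q**2) + 1 = 2*q**2 + 1 = 1 + 2*q**2)
K(Q(6, 6))**3 = (1 + 2*(-4)**2)**3 = (1 + 2*16)**3 = (1 + 32)**3 = 33**3 = 35937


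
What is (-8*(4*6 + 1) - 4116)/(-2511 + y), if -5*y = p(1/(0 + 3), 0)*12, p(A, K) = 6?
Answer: 21580/12627 ≈ 1.7090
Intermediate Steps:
y = -72/5 (y = -6*12/5 = -⅕*72 = -72/5 ≈ -14.400)
(-8*(4*6 + 1) - 4116)/(-2511 + y) = (-8*(4*6 + 1) - 4116)/(-2511 - 72/5) = (-8*(24 + 1) - 4116)/(-12627/5) = (-8*25 - 4116)*(-5/12627) = (-200 - 4116)*(-5/12627) = -4316*(-5/12627) = 21580/12627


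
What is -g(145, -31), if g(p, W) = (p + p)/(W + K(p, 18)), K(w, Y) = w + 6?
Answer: -29/12 ≈ -2.4167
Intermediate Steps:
K(w, Y) = 6 + w
g(p, W) = 2*p/(6 + W + p) (g(p, W) = (p + p)/(W + (6 + p)) = (2*p)/(6 + W + p) = 2*p/(6 + W + p))
-g(145, -31) = -2*145/(6 - 31 + 145) = -2*145/120 = -1*29/12 = -29/12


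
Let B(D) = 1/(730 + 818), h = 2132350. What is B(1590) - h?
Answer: -3300877799/1548 ≈ -2.1323e+6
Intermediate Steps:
B(D) = 1/1548
B(1590) - h = 1/1548 - 1*2132350 = 1/1548 - 2132350 = -3300877799/1548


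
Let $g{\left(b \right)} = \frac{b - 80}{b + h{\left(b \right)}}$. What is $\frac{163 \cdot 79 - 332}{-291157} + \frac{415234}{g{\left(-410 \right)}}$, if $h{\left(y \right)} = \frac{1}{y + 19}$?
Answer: $\frac{421333101770608}{1212668905} \approx 3.4744 \cdot 10^{5}$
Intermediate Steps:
$h{\left(y \right)} = \frac{1}{19 + y}$
$g{\left(b \right)} = \frac{-80 + b}{b + \frac{1}{19 + b}}$ ($g{\left(b \right)} = \frac{b - 80}{b + \frac{1}{19 + b}} = \frac{-80 + b}{b + \frac{1}{19 + b}}$)
$\frac{163 \cdot 79 - 332}{-291157} + \frac{415234}{g{\left(-410 \right)}} = \frac{163 \cdot 79 - 332}{-291157} + \frac{415234}{\frac{1}{1 - 410 \left(19 - 410\right)} \left(-80 - 410\right) \left(19 - 410\right)} = \left(12877 - 332\right) \left(- \frac{1}{291157}\right) + \frac{415234}{\frac{1}{1 - -160310} \left(-490\right) \left(-391\right)} = 12545 \left(- \frac{1}{291157}\right) + \frac{415234}{\frac{1}{1 + 160310} \left(-490\right) \left(-391\right)} = - \frac{12545}{291157} + \frac{415234}{\frac{1}{160311} \left(-490\right) \left(-391\right)} = - \frac{12545}{291157} + \frac{415234}{\frac{191590}{160311}} = - \frac{12545}{291157} + 415234 \cdot \frac{160311}{191590} = - \frac{12545}{291157} + \frac{33283288887}{95795} = \frac{421333101770608}{1212668905}$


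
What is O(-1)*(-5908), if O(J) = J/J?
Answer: -5908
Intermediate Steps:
O(J) = 1
O(-1)*(-5908) = 1*(-5908) = -5908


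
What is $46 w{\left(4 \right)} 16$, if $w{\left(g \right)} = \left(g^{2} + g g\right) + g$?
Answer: $26496$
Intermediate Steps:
$w{\left(g \right)} = g + 2 g^{2}$ ($w{\left(g \right)} = \left(g^{2} + g^{2}\right) + g = 2 g^{2} + g = g + 2 g^{2}$)
$46 w{\left(4 \right)} 16 = 46 \cdot 4 \left(1 + 2 \cdot 4\right) 16 = 46 \cdot 4 \left(1 + 8\right) 16 = 46 \cdot 4 \cdot 9 \cdot 16 = 46 \cdot 36 \cdot 16 = 1656 \cdot 16 = 26496$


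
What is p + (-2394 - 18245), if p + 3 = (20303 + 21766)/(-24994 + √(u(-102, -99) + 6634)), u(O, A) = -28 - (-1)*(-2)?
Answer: -2149328882655/104115572 - 14023*√1651/104115572 ≈ -20644.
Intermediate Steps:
u(O, A) = -30 (u(O, A) = -28 - 1*2 = -28 - 2 = -30)
p = -3 + 42069/(-24994 + 2*√1651) (p = -3 + (20303 + 21766)/(-24994 + √(-30 + 6634)) = -3 + 42069/(-24994 + √6604) = -3 + 42069/(-24994 + 2*√1651) ≈ -4.6887)
p + (-2394 - 18245) = (-487592147/104115572 - 14023*√1651/104115572) + (-2394 - 18245) = (-487592147/104115572 - 14023*√1651/104115572) - 20639 = -2149328882655/104115572 - 14023*√1651/104115572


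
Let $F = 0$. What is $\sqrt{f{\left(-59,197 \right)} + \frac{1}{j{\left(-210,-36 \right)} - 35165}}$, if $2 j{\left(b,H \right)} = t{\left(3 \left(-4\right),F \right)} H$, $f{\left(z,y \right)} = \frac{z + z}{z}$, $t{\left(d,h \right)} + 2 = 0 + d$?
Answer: $\frac{35 \sqrt{1990041}}{34913} \approx 1.4142$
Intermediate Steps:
$t{\left(d,h \right)} = -2 + d$ ($t{\left(d,h \right)} = -2 + \left(0 + d\right) = -2 + d$)
$f{\left(z,y \right)} = 2$ ($f{\left(z,y \right)} = \frac{2 z}{z} = 2$)
$j{\left(b,H \right)} = - 7 H$ ($j{\left(b,H \right)} = \frac{\left(-2 + 3 \left(-4\right)\right) H}{2} = \frac{\left(-2 - 12\right) H}{2} = \frac{\left(-14\right) H}{2} = - 7 H$)
$\sqrt{f{\left(-59,197 \right)} + \frac{1}{j{\left(-210,-36 \right)} - 35165}} = \sqrt{2 + \frac{1}{\left(-7\right) \left(-36\right) - 35165}} = \sqrt{2 + \frac{1}{252 - 35165}} = \sqrt{2 + \frac{1}{-34913}} = \sqrt{2 - \frac{1}{34913}} = \sqrt{\frac{69825}{34913}} = \frac{35 \sqrt{1990041}}{34913}$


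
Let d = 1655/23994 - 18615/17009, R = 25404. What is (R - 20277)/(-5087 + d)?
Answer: -28663016454/28445125229 ≈ -1.0077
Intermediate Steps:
d = -5732855/5590602 (d = 1655*(1/23994) - 18615*1/17009 = 1655/23994 - 255/233 = -5732855/5590602 ≈ -1.0254)
(R - 20277)/(-5087 + d) = (25404 - 20277)/(-5087 - 5732855/5590602) = 5127/(-28445125229/5590602) = 5127*(-5590602/28445125229) = -28663016454/28445125229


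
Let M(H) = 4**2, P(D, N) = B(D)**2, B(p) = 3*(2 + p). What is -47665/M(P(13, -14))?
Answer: -47665/16 ≈ -2979.1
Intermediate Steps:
B(p) = 6 + 3*p
P(D, N) = (6 + 3*D)**2
M(H) = 16
-47665/M(P(13, -14)) = -47665/16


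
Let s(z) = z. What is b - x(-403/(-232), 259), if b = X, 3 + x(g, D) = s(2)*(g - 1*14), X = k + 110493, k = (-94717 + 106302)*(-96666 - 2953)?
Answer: -133861168959/116 ≈ -1.1540e+9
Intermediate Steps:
k = -1154086115 (k = 11585*(-99619) = -1154086115)
X = -1153975622 (X = -1154086115 + 110493 = -1153975622)
x(g, D) = -31 + 2*g (x(g, D) = -3 + 2*(g - 1*14) = -3 + 2*(g - 14) = -3 + 2*(-14 + g) = -3 + (-28 + 2*g) = -31 + 2*g)
b = -1153975622
b - x(-403/(-232), 259) = -1153975622 - (-31 + 2*(-403/(-232))) = -1153975622 - (-31 + 2*(-403*(-1/232))) = -1153975622 - (-31 + 2*(403/232)) = -1153975622 - (-31 + 403/116) = -1153975622 - 1*(-3193/116) = -1153975622 + 3193/116 = -133861168959/116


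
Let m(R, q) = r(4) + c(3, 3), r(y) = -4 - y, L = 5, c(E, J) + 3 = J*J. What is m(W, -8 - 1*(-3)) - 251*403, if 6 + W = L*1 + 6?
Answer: -101155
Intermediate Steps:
c(E, J) = -3 + J**2 (c(E, J) = -3 + J*J = -3 + J**2)
W = 5 (W = -6 + (5*1 + 6) = -6 + (5 + 6) = -6 + 11 = 5)
m(R, q) = -2 (m(R, q) = (-4 - 1*4) + (-3 + 3**2) = (-4 - 4) + (-3 + 9) = -8 + 6 = -2)
m(W, -8 - 1*(-3)) - 251*403 = -2 - 251*403 = -2 - 101153 = -101155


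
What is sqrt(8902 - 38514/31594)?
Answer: sqrt(2221147247689)/15797 ≈ 94.344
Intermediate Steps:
sqrt(8902 - 38514/31594) = sqrt(8902 - 38514*1/31594) = sqrt(8902 - 19257/15797) = sqrt(140605637/15797) = sqrt(2221147247689)/15797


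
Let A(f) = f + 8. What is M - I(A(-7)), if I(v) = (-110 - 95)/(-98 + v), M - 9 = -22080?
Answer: -2141092/97 ≈ -22073.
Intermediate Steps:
A(f) = 8 + f
M = -22071 (M = 9 - 22080 = -22071)
I(v) = -205/(-98 + v)
M - I(A(-7)) = -22071 - (-205)/(-98 + (8 - 7)) = -22071 - (-205)/(-98 + 1) = -22071 - (-205)/(-97) = -22071 - (-205)*(-1)/97 = -22071 - 1*205/97 = -22071 - 205/97 = -2141092/97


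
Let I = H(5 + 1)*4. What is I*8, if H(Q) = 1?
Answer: 32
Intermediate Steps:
I = 4 (I = 1*4 = 4)
I*8 = 4*8 = 32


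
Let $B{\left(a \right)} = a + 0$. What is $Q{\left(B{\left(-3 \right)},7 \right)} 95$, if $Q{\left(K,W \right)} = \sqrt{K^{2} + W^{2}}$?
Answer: $95 \sqrt{58} \approx 723.5$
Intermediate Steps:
$B{\left(a \right)} = a$
$Q{\left(B{\left(-3 \right)},7 \right)} 95 = \sqrt{\left(-3\right)^{2} + 7^{2}} \cdot 95 = \sqrt{9 + 49} \cdot 95 = \sqrt{58} \cdot 95 = 95 \sqrt{58}$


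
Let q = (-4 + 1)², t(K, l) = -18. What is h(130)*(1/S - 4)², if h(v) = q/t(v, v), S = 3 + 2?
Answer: -361/50 ≈ -7.2200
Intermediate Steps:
S = 5
q = 9 (q = (-3)² = 9)
h(v) = -½ (h(v) = 9/(-18) = 9*(-1/18) = -½)
h(130)*(1/S - 4)² = -(1/5 - 4)²/2 = -(⅕ - 4)²/2 = -(-19/5)²/2 = -½*361/25 = -361/50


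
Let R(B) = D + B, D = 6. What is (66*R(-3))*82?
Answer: 16236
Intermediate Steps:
R(B) = 6 + B
(66*R(-3))*82 = (66*(6 - 3))*82 = (66*3)*82 = 198*82 = 16236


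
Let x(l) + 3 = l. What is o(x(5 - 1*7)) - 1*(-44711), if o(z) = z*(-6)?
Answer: 44741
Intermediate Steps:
x(l) = -3 + l
o(z) = -6*z
o(x(5 - 1*7)) - 1*(-44711) = -6*(-3 + (5 - 1*7)) - 1*(-44711) = -6*(-3 + (5 - 7)) + 44711 = -6*(-3 - 2) + 44711 = -6*(-5) + 44711 = 30 + 44711 = 44741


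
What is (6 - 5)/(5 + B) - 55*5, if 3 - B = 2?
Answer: -1649/6 ≈ -274.83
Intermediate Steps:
B = 1 (B = 3 - 1*2 = 3 - 2 = 1)
(6 - 5)/(5 + B) - 55*5 = (6 - 5)/(5 + 1) - 55*5 = 1/6 - 275 = (⅙)*1 - 275 = ⅙ - 275 = -1649/6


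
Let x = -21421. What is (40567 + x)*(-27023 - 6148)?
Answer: -635091966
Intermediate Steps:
(40567 + x)*(-27023 - 6148) = (40567 - 21421)*(-27023 - 6148) = 19146*(-33171) = -635091966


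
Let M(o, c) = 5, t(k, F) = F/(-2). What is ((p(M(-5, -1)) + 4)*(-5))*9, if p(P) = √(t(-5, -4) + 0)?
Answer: -180 - 45*√2 ≈ -243.64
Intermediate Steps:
t(k, F) = -F/2 (t(k, F) = F*(-½) = -F/2)
p(P) = √2 (p(P) = √(-½*(-4) + 0) = √(2 + 0) = √2)
((p(M(-5, -1)) + 4)*(-5))*9 = ((√2 + 4)*(-5))*9 = ((4 + √2)*(-5))*9 = (-20 - 5*√2)*9 = -180 - 45*√2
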